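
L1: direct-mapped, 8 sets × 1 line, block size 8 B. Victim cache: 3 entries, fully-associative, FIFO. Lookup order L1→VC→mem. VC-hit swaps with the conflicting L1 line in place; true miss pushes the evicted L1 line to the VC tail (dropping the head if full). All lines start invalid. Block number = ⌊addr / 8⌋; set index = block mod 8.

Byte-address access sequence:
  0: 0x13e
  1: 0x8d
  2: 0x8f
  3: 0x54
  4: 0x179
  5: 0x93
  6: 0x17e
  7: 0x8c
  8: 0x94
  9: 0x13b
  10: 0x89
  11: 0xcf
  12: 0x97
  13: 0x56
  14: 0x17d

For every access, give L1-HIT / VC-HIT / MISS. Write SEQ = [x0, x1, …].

SEQ = [MISS, MISS, L1-HIT, MISS, MISS, MISS, L1-HIT, L1-HIT, L1-HIT, VC-HIT, L1-HIT, MISS, L1-HIT, VC-HIT, VC-HIT]

#0 0x13e→b39/s7 MISS; vc=[]
#1 0x8d→b17/s1 MISS; vc=[]
#2 0x8f→b17/s1 L1-HIT; vc=[]
#3 0x54→b10/s2 MISS; vc=[]
#4 0x179→b47/s7 MISS; vc=[39]
#5 0x93→b18/s2 MISS; vc=[39,10]
#6 0x17e→b47/s7 L1-HIT; vc=[39,10]
#7 0x8c→b17/s1 L1-HIT; vc=[39,10]
#8 0x94→b18/s2 L1-HIT; vc=[39,10]
#9 0x13b→b39/s7 VC-HIT; vc=[47,10]
#10 0x89→b17/s1 L1-HIT; vc=[47,10]
#11 0xcf→b25/s1 MISS; vc=[47,10,17]
#12 0x97→b18/s2 L1-HIT; vc=[47,10,17]
#13 0x56→b10/s2 VC-HIT; vc=[47,18,17]
#14 0x17d→b47/s7 VC-HIT; vc=[39,18,17]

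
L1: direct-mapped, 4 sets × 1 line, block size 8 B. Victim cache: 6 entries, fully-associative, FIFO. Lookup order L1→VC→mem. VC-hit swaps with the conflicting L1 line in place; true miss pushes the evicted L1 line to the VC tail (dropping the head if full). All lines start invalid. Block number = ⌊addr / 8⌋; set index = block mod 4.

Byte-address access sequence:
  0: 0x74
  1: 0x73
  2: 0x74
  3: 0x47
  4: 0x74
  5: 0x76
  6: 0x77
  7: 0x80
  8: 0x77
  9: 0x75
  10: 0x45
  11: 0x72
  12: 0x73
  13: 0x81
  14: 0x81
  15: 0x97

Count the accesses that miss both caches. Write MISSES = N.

MISSES = 4

0: 0x74 (blk 14, set 2) → MISS  vc=[]
1: 0x73 (blk 14, set 2) → L1-HIT  vc=[]
2: 0x74 (blk 14, set 2) → L1-HIT  vc=[]
3: 0x47 (blk 8, set 0) → MISS  vc=[]
4: 0x74 (blk 14, set 2) → L1-HIT  vc=[]
5: 0x76 (blk 14, set 2) → L1-HIT  vc=[]
6: 0x77 (blk 14, set 2) → L1-HIT  vc=[]
7: 0x80 (blk 16, set 0) → MISS  vc=[8]
8: 0x77 (blk 14, set 2) → L1-HIT  vc=[8]
9: 0x75 (blk 14, set 2) → L1-HIT  vc=[8]
10: 0x45 (blk 8, set 0) → VC-HIT  vc=[16]
11: 0x72 (blk 14, set 2) → L1-HIT  vc=[16]
12: 0x73 (blk 14, set 2) → L1-HIT  vc=[16]
13: 0x81 (blk 16, set 0) → VC-HIT  vc=[8]
14: 0x81 (blk 16, set 0) → L1-HIT  vc=[8]
15: 0x97 (blk 18, set 2) → MISS  vc=[8, 14]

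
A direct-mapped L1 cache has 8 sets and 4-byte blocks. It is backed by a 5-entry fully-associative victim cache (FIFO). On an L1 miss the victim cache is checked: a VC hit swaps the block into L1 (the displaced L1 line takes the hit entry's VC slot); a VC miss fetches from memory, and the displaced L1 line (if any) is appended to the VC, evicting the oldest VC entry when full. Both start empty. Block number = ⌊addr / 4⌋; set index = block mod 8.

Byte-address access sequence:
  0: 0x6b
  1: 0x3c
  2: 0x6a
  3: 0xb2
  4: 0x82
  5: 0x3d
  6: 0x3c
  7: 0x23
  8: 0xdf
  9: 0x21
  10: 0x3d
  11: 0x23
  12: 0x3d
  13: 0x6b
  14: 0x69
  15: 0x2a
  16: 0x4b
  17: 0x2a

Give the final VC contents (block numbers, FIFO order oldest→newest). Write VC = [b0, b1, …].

VC = [32, 55, 26, 18]

0: 0x6b (blk 26, set 2) → MISS  vc=[]
1: 0x3c (blk 15, set 7) → MISS  vc=[]
2: 0x6a (blk 26, set 2) → L1-HIT  vc=[]
3: 0xb2 (blk 44, set 4) → MISS  vc=[]
4: 0x82 (blk 32, set 0) → MISS  vc=[]
5: 0x3d (blk 15, set 7) → L1-HIT  vc=[]
6: 0x3c (blk 15, set 7) → L1-HIT  vc=[]
7: 0x23 (blk 8, set 0) → MISS  vc=[32]
8: 0xdf (blk 55, set 7) → MISS  vc=[32, 15]
9: 0x21 (blk 8, set 0) → L1-HIT  vc=[32, 15]
10: 0x3d (blk 15, set 7) → VC-HIT  vc=[32, 55]
11: 0x23 (blk 8, set 0) → L1-HIT  vc=[32, 55]
12: 0x3d (blk 15, set 7) → L1-HIT  vc=[32, 55]
13: 0x6b (blk 26, set 2) → L1-HIT  vc=[32, 55]
14: 0x69 (blk 26, set 2) → L1-HIT  vc=[32, 55]
15: 0x2a (blk 10, set 2) → MISS  vc=[32, 55, 26]
16: 0x4b (blk 18, set 2) → MISS  vc=[32, 55, 26, 10]
17: 0x2a (blk 10, set 2) → VC-HIT  vc=[32, 55, 26, 18]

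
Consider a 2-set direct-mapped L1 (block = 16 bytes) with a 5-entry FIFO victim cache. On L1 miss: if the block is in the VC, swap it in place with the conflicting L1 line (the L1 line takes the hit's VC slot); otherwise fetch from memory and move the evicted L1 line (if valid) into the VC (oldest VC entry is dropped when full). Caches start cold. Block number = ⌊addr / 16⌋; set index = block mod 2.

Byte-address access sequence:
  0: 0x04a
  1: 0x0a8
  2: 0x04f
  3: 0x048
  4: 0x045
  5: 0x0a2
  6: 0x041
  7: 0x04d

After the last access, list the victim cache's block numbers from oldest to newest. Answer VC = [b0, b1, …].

0: 0x4a (blk 4, set 0) → MISS  vc=[]
1: 0xa8 (blk 10, set 0) → MISS  vc=[4]
2: 0x4f (blk 4, set 0) → VC-HIT  vc=[10]
3: 0x48 (blk 4, set 0) → L1-HIT  vc=[10]
4: 0x45 (blk 4, set 0) → L1-HIT  vc=[10]
5: 0xa2 (blk 10, set 0) → VC-HIT  vc=[4]
6: 0x41 (blk 4, set 0) → VC-HIT  vc=[10]
7: 0x4d (blk 4, set 0) → L1-HIT  vc=[10]

VC = [10]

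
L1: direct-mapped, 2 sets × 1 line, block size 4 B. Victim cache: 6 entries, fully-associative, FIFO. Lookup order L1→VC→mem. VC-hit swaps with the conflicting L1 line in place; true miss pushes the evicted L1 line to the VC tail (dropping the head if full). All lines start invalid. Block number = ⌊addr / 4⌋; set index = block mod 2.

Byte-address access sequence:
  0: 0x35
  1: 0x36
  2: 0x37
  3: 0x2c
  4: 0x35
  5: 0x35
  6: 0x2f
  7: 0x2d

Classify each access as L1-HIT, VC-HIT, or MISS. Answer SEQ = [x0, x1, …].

SEQ = [MISS, L1-HIT, L1-HIT, MISS, VC-HIT, L1-HIT, VC-HIT, L1-HIT]

  [0] addr=0x35 blk=13 s=1: MISS | VC []
  [1] addr=0x36 blk=13 s=1: L1-HIT | VC []
  [2] addr=0x37 blk=13 s=1: L1-HIT | VC []
  [3] addr=0x2c blk=11 s=1: MISS | VC [13]
  [4] addr=0x35 blk=13 s=1: VC-HIT | VC [11]
  [5] addr=0x35 blk=13 s=1: L1-HIT | VC [11]
  [6] addr=0x2f blk=11 s=1: VC-HIT | VC [13]
  [7] addr=0x2d blk=11 s=1: L1-HIT | VC [13]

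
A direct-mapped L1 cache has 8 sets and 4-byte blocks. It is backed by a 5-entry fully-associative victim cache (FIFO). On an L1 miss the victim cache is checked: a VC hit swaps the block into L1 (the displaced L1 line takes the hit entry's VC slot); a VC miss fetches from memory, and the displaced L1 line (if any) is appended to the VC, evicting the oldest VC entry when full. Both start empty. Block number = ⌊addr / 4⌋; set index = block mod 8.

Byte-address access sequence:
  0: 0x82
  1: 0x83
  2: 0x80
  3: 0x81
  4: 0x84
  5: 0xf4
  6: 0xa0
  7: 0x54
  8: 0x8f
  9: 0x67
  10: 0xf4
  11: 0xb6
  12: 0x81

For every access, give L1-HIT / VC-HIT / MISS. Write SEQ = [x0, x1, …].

SEQ = [MISS, L1-HIT, L1-HIT, L1-HIT, MISS, MISS, MISS, MISS, MISS, MISS, VC-HIT, MISS, VC-HIT]

#0 0x82→b32/s0 MISS; vc=[]
#1 0x83→b32/s0 L1-HIT; vc=[]
#2 0x80→b32/s0 L1-HIT; vc=[]
#3 0x81→b32/s0 L1-HIT; vc=[]
#4 0x84→b33/s1 MISS; vc=[]
#5 0xf4→b61/s5 MISS; vc=[]
#6 0xa0→b40/s0 MISS; vc=[32]
#7 0x54→b21/s5 MISS; vc=[32,61]
#8 0x8f→b35/s3 MISS; vc=[32,61]
#9 0x67→b25/s1 MISS; vc=[32,61,33]
#10 0xf4→b61/s5 VC-HIT; vc=[32,21,33]
#11 0xb6→b45/s5 MISS; vc=[32,21,33,61]
#12 0x81→b32/s0 VC-HIT; vc=[40,21,33,61]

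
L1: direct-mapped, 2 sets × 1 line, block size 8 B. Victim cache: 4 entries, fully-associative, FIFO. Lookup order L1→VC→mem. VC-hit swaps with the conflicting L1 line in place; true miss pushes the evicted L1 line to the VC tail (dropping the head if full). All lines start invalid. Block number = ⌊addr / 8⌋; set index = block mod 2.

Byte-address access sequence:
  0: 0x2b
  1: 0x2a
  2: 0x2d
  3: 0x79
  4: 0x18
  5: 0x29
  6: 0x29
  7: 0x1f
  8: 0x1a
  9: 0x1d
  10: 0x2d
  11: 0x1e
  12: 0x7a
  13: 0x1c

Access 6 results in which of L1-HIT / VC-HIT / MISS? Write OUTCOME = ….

OUTCOME = L1-HIT

  [0] addr=0x2b blk=5 s=1: MISS | VC []
  [1] addr=0x2a blk=5 s=1: L1-HIT | VC []
  [2] addr=0x2d blk=5 s=1: L1-HIT | VC []
  [3] addr=0x79 blk=15 s=1: MISS | VC [5]
  [4] addr=0x18 blk=3 s=1: MISS | VC [5, 15]
  [5] addr=0x29 blk=5 s=1: VC-HIT | VC [3, 15]
  [6] addr=0x29 blk=5 s=1: L1-HIT | VC [3, 15]
  [7] addr=0x1f blk=3 s=1: VC-HIT | VC [5, 15]
  [8] addr=0x1a blk=3 s=1: L1-HIT | VC [5, 15]
  [9] addr=0x1d blk=3 s=1: L1-HIT | VC [5, 15]
  [10] addr=0x2d blk=5 s=1: VC-HIT | VC [3, 15]
  [11] addr=0x1e blk=3 s=1: VC-HIT | VC [5, 15]
  [12] addr=0x7a blk=15 s=1: VC-HIT | VC [5, 3]
  [13] addr=0x1c blk=3 s=1: VC-HIT | VC [5, 15]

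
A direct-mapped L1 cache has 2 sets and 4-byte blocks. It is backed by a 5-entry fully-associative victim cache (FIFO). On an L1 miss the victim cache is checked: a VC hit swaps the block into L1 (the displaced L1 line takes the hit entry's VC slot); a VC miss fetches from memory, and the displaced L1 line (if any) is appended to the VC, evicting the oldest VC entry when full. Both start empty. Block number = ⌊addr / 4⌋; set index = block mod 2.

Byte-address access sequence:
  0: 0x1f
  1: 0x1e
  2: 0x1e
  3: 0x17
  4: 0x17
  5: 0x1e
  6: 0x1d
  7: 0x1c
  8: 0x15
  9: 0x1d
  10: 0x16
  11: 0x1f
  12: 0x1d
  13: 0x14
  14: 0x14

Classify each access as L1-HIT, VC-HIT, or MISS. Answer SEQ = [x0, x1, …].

SEQ = [MISS, L1-HIT, L1-HIT, MISS, L1-HIT, VC-HIT, L1-HIT, L1-HIT, VC-HIT, VC-HIT, VC-HIT, VC-HIT, L1-HIT, VC-HIT, L1-HIT]

#0 0x1f→b7/s1 MISS; vc=[]
#1 0x1e→b7/s1 L1-HIT; vc=[]
#2 0x1e→b7/s1 L1-HIT; vc=[]
#3 0x17→b5/s1 MISS; vc=[7]
#4 0x17→b5/s1 L1-HIT; vc=[7]
#5 0x1e→b7/s1 VC-HIT; vc=[5]
#6 0x1d→b7/s1 L1-HIT; vc=[5]
#7 0x1c→b7/s1 L1-HIT; vc=[5]
#8 0x15→b5/s1 VC-HIT; vc=[7]
#9 0x1d→b7/s1 VC-HIT; vc=[5]
#10 0x16→b5/s1 VC-HIT; vc=[7]
#11 0x1f→b7/s1 VC-HIT; vc=[5]
#12 0x1d→b7/s1 L1-HIT; vc=[5]
#13 0x14→b5/s1 VC-HIT; vc=[7]
#14 0x14→b5/s1 L1-HIT; vc=[7]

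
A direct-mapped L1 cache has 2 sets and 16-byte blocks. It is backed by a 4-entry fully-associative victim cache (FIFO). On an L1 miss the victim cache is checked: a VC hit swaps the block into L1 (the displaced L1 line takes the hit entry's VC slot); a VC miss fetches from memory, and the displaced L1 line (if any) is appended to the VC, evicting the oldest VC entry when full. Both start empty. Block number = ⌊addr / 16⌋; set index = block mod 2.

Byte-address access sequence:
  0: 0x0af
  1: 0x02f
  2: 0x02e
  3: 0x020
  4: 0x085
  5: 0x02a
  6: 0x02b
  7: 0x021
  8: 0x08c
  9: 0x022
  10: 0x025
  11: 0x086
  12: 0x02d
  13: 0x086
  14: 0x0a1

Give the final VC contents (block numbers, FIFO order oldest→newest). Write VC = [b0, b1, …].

#0 0xaf→b10/s0 MISS; vc=[]
#1 0x2f→b2/s0 MISS; vc=[10]
#2 0x2e→b2/s0 L1-HIT; vc=[10]
#3 0x20→b2/s0 L1-HIT; vc=[10]
#4 0x85→b8/s0 MISS; vc=[10,2]
#5 0x2a→b2/s0 VC-HIT; vc=[10,8]
#6 0x2b→b2/s0 L1-HIT; vc=[10,8]
#7 0x21→b2/s0 L1-HIT; vc=[10,8]
#8 0x8c→b8/s0 VC-HIT; vc=[10,2]
#9 0x22→b2/s0 VC-HIT; vc=[10,8]
#10 0x25→b2/s0 L1-HIT; vc=[10,8]
#11 0x86→b8/s0 VC-HIT; vc=[10,2]
#12 0x2d→b2/s0 VC-HIT; vc=[10,8]
#13 0x86→b8/s0 VC-HIT; vc=[10,2]
#14 0xa1→b10/s0 VC-HIT; vc=[8,2]

VC = [8, 2]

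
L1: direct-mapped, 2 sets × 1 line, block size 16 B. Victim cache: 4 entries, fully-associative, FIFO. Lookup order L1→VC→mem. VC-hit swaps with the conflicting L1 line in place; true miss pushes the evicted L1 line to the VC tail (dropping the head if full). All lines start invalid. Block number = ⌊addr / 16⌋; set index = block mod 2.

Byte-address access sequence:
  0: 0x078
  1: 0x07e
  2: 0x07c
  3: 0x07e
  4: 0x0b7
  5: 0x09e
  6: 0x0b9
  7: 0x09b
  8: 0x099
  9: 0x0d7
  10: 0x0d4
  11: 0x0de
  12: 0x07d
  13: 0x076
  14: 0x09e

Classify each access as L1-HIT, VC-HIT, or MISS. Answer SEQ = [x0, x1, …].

SEQ = [MISS, L1-HIT, L1-HIT, L1-HIT, MISS, MISS, VC-HIT, VC-HIT, L1-HIT, MISS, L1-HIT, L1-HIT, VC-HIT, L1-HIT, VC-HIT]

#0 0x78→b7/s1 MISS; vc=[]
#1 0x7e→b7/s1 L1-HIT; vc=[]
#2 0x7c→b7/s1 L1-HIT; vc=[]
#3 0x7e→b7/s1 L1-HIT; vc=[]
#4 0xb7→b11/s1 MISS; vc=[7]
#5 0x9e→b9/s1 MISS; vc=[7,11]
#6 0xb9→b11/s1 VC-HIT; vc=[7,9]
#7 0x9b→b9/s1 VC-HIT; vc=[7,11]
#8 0x99→b9/s1 L1-HIT; vc=[7,11]
#9 0xd7→b13/s1 MISS; vc=[7,11,9]
#10 0xd4→b13/s1 L1-HIT; vc=[7,11,9]
#11 0xde→b13/s1 L1-HIT; vc=[7,11,9]
#12 0x7d→b7/s1 VC-HIT; vc=[13,11,9]
#13 0x76→b7/s1 L1-HIT; vc=[13,11,9]
#14 0x9e→b9/s1 VC-HIT; vc=[13,11,7]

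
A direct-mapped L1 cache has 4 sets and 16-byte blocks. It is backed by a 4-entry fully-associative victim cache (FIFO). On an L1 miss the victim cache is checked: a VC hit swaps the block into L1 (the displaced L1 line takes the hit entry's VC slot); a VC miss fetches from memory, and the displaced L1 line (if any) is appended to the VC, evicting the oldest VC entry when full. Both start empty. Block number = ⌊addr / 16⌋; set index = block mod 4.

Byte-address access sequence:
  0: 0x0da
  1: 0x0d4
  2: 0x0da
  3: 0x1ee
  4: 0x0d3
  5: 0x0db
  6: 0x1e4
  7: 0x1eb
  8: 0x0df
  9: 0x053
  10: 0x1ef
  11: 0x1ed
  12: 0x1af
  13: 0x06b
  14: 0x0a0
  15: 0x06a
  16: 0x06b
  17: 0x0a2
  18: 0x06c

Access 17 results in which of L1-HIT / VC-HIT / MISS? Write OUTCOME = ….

OUTCOME = VC-HIT

#0 0xda→b13/s1 MISS; vc=[]
#1 0xd4→b13/s1 L1-HIT; vc=[]
#2 0xda→b13/s1 L1-HIT; vc=[]
#3 0x1ee→b30/s2 MISS; vc=[]
#4 0xd3→b13/s1 L1-HIT; vc=[]
#5 0xdb→b13/s1 L1-HIT; vc=[]
#6 0x1e4→b30/s2 L1-HIT; vc=[]
#7 0x1eb→b30/s2 L1-HIT; vc=[]
#8 0xdf→b13/s1 L1-HIT; vc=[]
#9 0x53→b5/s1 MISS; vc=[13]
#10 0x1ef→b30/s2 L1-HIT; vc=[13]
#11 0x1ed→b30/s2 L1-HIT; vc=[13]
#12 0x1af→b26/s2 MISS; vc=[13,30]
#13 0x6b→b6/s2 MISS; vc=[13,30,26]
#14 0xa0→b10/s2 MISS; vc=[13,30,26,6]
#15 0x6a→b6/s2 VC-HIT; vc=[13,30,26,10]
#16 0x6b→b6/s2 L1-HIT; vc=[13,30,26,10]
#17 0xa2→b10/s2 VC-HIT; vc=[13,30,26,6]
#18 0x6c→b6/s2 VC-HIT; vc=[13,30,26,10]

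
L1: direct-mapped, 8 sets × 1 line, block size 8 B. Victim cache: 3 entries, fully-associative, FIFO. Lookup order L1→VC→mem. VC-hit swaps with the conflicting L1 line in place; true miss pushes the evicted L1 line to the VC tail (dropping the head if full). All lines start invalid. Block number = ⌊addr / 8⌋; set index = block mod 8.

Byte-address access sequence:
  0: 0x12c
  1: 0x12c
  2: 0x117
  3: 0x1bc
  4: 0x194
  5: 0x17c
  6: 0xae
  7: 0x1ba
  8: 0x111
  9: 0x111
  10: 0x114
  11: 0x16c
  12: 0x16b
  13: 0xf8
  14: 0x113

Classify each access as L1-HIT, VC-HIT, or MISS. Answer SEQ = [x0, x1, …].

SEQ = [MISS, L1-HIT, MISS, MISS, MISS, MISS, MISS, VC-HIT, VC-HIT, L1-HIT, L1-HIT, MISS, L1-HIT, MISS, L1-HIT]

0: 0x12c (blk 37, set 5) → MISS  vc=[]
1: 0x12c (blk 37, set 5) → L1-HIT  vc=[]
2: 0x117 (blk 34, set 2) → MISS  vc=[]
3: 0x1bc (blk 55, set 7) → MISS  vc=[]
4: 0x194 (blk 50, set 2) → MISS  vc=[34]
5: 0x17c (blk 47, set 7) → MISS  vc=[34, 55]
6: 0xae (blk 21, set 5) → MISS  vc=[34, 55, 37]
7: 0x1ba (blk 55, set 7) → VC-HIT  vc=[34, 47, 37]
8: 0x111 (blk 34, set 2) → VC-HIT  vc=[50, 47, 37]
9: 0x111 (blk 34, set 2) → L1-HIT  vc=[50, 47, 37]
10: 0x114 (blk 34, set 2) → L1-HIT  vc=[50, 47, 37]
11: 0x16c (blk 45, set 5) → MISS  vc=[47, 37, 21]
12: 0x16b (blk 45, set 5) → L1-HIT  vc=[47, 37, 21]
13: 0xf8 (blk 31, set 7) → MISS  vc=[37, 21, 55]
14: 0x113 (blk 34, set 2) → L1-HIT  vc=[37, 21, 55]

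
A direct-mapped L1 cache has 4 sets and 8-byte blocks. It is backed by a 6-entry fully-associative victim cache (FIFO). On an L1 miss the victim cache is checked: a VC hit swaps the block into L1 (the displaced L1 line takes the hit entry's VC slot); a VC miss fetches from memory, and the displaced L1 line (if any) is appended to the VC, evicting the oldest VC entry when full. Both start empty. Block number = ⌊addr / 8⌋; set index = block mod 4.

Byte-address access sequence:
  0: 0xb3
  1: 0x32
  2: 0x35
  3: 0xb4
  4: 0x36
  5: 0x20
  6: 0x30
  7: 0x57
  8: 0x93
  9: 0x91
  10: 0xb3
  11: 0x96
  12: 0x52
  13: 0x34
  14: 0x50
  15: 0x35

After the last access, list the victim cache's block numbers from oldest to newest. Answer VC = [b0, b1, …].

VC = [22, 10, 18]

  [0] addr=0xb3 blk=22 s=2: MISS | VC []
  [1] addr=0x32 blk=6 s=2: MISS | VC [22]
  [2] addr=0x35 blk=6 s=2: L1-HIT | VC [22]
  [3] addr=0xb4 blk=22 s=2: VC-HIT | VC [6]
  [4] addr=0x36 blk=6 s=2: VC-HIT | VC [22]
  [5] addr=0x20 blk=4 s=0: MISS | VC [22]
  [6] addr=0x30 blk=6 s=2: L1-HIT | VC [22]
  [7] addr=0x57 blk=10 s=2: MISS | VC [22, 6]
  [8] addr=0x93 blk=18 s=2: MISS | VC [22, 6, 10]
  [9] addr=0x91 blk=18 s=2: L1-HIT | VC [22, 6, 10]
  [10] addr=0xb3 blk=22 s=2: VC-HIT | VC [18, 6, 10]
  [11] addr=0x96 blk=18 s=2: VC-HIT | VC [22, 6, 10]
  [12] addr=0x52 blk=10 s=2: VC-HIT | VC [22, 6, 18]
  [13] addr=0x34 blk=6 s=2: VC-HIT | VC [22, 10, 18]
  [14] addr=0x50 blk=10 s=2: VC-HIT | VC [22, 6, 18]
  [15] addr=0x35 blk=6 s=2: VC-HIT | VC [22, 10, 18]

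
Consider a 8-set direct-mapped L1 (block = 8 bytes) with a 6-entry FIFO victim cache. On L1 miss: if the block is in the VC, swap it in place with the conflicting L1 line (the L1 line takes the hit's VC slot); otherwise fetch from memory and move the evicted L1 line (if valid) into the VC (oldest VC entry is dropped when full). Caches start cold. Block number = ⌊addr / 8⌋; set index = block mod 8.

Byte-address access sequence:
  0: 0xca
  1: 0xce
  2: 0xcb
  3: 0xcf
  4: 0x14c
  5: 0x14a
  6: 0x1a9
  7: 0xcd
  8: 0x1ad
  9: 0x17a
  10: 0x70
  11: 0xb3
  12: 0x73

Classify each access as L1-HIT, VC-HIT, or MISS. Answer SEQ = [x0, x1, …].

SEQ = [MISS, L1-HIT, L1-HIT, L1-HIT, MISS, L1-HIT, MISS, VC-HIT, L1-HIT, MISS, MISS, MISS, VC-HIT]

  [0] addr=0xca blk=25 s=1: MISS | VC []
  [1] addr=0xce blk=25 s=1: L1-HIT | VC []
  [2] addr=0xcb blk=25 s=1: L1-HIT | VC []
  [3] addr=0xcf blk=25 s=1: L1-HIT | VC []
  [4] addr=0x14c blk=41 s=1: MISS | VC [25]
  [5] addr=0x14a blk=41 s=1: L1-HIT | VC [25]
  [6] addr=0x1a9 blk=53 s=5: MISS | VC [25]
  [7] addr=0xcd blk=25 s=1: VC-HIT | VC [41]
  [8] addr=0x1ad blk=53 s=5: L1-HIT | VC [41]
  [9] addr=0x17a blk=47 s=7: MISS | VC [41]
  [10] addr=0x70 blk=14 s=6: MISS | VC [41]
  [11] addr=0xb3 blk=22 s=6: MISS | VC [41, 14]
  [12] addr=0x73 blk=14 s=6: VC-HIT | VC [41, 22]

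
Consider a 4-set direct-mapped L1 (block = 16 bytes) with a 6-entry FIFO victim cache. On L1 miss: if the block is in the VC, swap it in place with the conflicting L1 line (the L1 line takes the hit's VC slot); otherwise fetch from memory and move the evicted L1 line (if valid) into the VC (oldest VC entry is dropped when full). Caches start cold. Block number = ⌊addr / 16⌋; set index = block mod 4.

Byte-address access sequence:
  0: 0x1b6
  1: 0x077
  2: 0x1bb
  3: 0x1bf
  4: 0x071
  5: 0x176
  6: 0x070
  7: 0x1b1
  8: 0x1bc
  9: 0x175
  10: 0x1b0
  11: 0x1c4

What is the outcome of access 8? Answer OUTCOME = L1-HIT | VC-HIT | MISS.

OUTCOME = L1-HIT

  [0] addr=0x1b6 blk=27 s=3: MISS | VC []
  [1] addr=0x77 blk=7 s=3: MISS | VC [27]
  [2] addr=0x1bb blk=27 s=3: VC-HIT | VC [7]
  [3] addr=0x1bf blk=27 s=3: L1-HIT | VC [7]
  [4] addr=0x71 blk=7 s=3: VC-HIT | VC [27]
  [5] addr=0x176 blk=23 s=3: MISS | VC [27, 7]
  [6] addr=0x70 blk=7 s=3: VC-HIT | VC [27, 23]
  [7] addr=0x1b1 blk=27 s=3: VC-HIT | VC [7, 23]
  [8] addr=0x1bc blk=27 s=3: L1-HIT | VC [7, 23]
  [9] addr=0x175 blk=23 s=3: VC-HIT | VC [7, 27]
  [10] addr=0x1b0 blk=27 s=3: VC-HIT | VC [7, 23]
  [11] addr=0x1c4 blk=28 s=0: MISS | VC [7, 23]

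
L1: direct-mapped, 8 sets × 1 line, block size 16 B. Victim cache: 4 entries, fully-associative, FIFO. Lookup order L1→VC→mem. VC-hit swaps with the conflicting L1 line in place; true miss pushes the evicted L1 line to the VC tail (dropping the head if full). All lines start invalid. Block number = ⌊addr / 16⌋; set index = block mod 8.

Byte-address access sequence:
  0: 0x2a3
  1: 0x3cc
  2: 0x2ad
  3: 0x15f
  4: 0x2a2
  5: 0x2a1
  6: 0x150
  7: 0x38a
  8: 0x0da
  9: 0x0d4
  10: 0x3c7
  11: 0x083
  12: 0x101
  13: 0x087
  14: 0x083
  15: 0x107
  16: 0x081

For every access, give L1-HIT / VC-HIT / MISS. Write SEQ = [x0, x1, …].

0: 0x2a3 (blk 42, set 2) → MISS  vc=[]
1: 0x3cc (blk 60, set 4) → MISS  vc=[]
2: 0x2ad (blk 42, set 2) → L1-HIT  vc=[]
3: 0x15f (blk 21, set 5) → MISS  vc=[]
4: 0x2a2 (blk 42, set 2) → L1-HIT  vc=[]
5: 0x2a1 (blk 42, set 2) → L1-HIT  vc=[]
6: 0x150 (blk 21, set 5) → L1-HIT  vc=[]
7: 0x38a (blk 56, set 0) → MISS  vc=[]
8: 0xda (blk 13, set 5) → MISS  vc=[21]
9: 0xd4 (blk 13, set 5) → L1-HIT  vc=[21]
10: 0x3c7 (blk 60, set 4) → L1-HIT  vc=[21]
11: 0x83 (blk 8, set 0) → MISS  vc=[21, 56]
12: 0x101 (blk 16, set 0) → MISS  vc=[21, 56, 8]
13: 0x87 (blk 8, set 0) → VC-HIT  vc=[21, 56, 16]
14: 0x83 (blk 8, set 0) → L1-HIT  vc=[21, 56, 16]
15: 0x107 (blk 16, set 0) → VC-HIT  vc=[21, 56, 8]
16: 0x81 (blk 8, set 0) → VC-HIT  vc=[21, 56, 16]

SEQ = [MISS, MISS, L1-HIT, MISS, L1-HIT, L1-HIT, L1-HIT, MISS, MISS, L1-HIT, L1-HIT, MISS, MISS, VC-HIT, L1-HIT, VC-HIT, VC-HIT]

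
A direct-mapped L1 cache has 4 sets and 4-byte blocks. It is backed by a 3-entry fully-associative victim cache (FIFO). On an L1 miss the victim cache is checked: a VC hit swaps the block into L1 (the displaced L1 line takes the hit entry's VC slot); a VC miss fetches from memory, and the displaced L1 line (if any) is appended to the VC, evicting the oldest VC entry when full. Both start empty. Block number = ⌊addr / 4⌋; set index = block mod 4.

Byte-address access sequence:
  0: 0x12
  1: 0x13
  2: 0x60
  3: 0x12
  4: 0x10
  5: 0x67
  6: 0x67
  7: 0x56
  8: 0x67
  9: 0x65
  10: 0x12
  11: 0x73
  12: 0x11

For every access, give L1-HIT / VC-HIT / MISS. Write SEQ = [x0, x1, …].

0: 0x12 (blk 4, set 0) → MISS  vc=[]
1: 0x13 (blk 4, set 0) → L1-HIT  vc=[]
2: 0x60 (blk 24, set 0) → MISS  vc=[4]
3: 0x12 (blk 4, set 0) → VC-HIT  vc=[24]
4: 0x10 (blk 4, set 0) → L1-HIT  vc=[24]
5: 0x67 (blk 25, set 1) → MISS  vc=[24]
6: 0x67 (blk 25, set 1) → L1-HIT  vc=[24]
7: 0x56 (blk 21, set 1) → MISS  vc=[24, 25]
8: 0x67 (blk 25, set 1) → VC-HIT  vc=[24, 21]
9: 0x65 (blk 25, set 1) → L1-HIT  vc=[24, 21]
10: 0x12 (blk 4, set 0) → L1-HIT  vc=[24, 21]
11: 0x73 (blk 28, set 0) → MISS  vc=[24, 21, 4]
12: 0x11 (blk 4, set 0) → VC-HIT  vc=[24, 21, 28]

SEQ = [MISS, L1-HIT, MISS, VC-HIT, L1-HIT, MISS, L1-HIT, MISS, VC-HIT, L1-HIT, L1-HIT, MISS, VC-HIT]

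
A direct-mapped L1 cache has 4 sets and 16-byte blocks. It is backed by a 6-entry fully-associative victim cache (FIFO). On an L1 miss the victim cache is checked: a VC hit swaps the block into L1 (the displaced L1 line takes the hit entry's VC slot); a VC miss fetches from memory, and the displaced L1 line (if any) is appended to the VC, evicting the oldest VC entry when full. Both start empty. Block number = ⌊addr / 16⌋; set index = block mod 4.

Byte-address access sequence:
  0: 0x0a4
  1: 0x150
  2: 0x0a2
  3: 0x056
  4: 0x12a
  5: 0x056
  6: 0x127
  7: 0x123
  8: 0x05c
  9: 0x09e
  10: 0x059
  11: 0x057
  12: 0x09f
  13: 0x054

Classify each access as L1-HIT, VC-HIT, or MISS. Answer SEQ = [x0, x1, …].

  [0] addr=0xa4 blk=10 s=2: MISS | VC []
  [1] addr=0x150 blk=21 s=1: MISS | VC []
  [2] addr=0xa2 blk=10 s=2: L1-HIT | VC []
  [3] addr=0x56 blk=5 s=1: MISS | VC [21]
  [4] addr=0x12a blk=18 s=2: MISS | VC [21, 10]
  [5] addr=0x56 blk=5 s=1: L1-HIT | VC [21, 10]
  [6] addr=0x127 blk=18 s=2: L1-HIT | VC [21, 10]
  [7] addr=0x123 blk=18 s=2: L1-HIT | VC [21, 10]
  [8] addr=0x5c blk=5 s=1: L1-HIT | VC [21, 10]
  [9] addr=0x9e blk=9 s=1: MISS | VC [21, 10, 5]
  [10] addr=0x59 blk=5 s=1: VC-HIT | VC [21, 10, 9]
  [11] addr=0x57 blk=5 s=1: L1-HIT | VC [21, 10, 9]
  [12] addr=0x9f blk=9 s=1: VC-HIT | VC [21, 10, 5]
  [13] addr=0x54 blk=5 s=1: VC-HIT | VC [21, 10, 9]

SEQ = [MISS, MISS, L1-HIT, MISS, MISS, L1-HIT, L1-HIT, L1-HIT, L1-HIT, MISS, VC-HIT, L1-HIT, VC-HIT, VC-HIT]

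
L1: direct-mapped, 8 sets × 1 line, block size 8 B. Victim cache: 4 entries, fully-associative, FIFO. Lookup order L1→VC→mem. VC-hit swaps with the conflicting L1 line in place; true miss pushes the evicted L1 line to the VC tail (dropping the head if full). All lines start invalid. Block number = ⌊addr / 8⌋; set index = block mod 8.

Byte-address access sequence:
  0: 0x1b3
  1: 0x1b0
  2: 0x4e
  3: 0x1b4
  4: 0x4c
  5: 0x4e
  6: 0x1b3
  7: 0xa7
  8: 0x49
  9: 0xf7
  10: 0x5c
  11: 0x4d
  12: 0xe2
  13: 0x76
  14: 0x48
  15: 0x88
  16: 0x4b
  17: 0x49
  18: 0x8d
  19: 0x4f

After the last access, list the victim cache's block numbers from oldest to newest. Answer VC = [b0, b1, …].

VC = [54, 20, 30, 17]

#0 0x1b3→b54/s6 MISS; vc=[]
#1 0x1b0→b54/s6 L1-HIT; vc=[]
#2 0x4e→b9/s1 MISS; vc=[]
#3 0x1b4→b54/s6 L1-HIT; vc=[]
#4 0x4c→b9/s1 L1-HIT; vc=[]
#5 0x4e→b9/s1 L1-HIT; vc=[]
#6 0x1b3→b54/s6 L1-HIT; vc=[]
#7 0xa7→b20/s4 MISS; vc=[]
#8 0x49→b9/s1 L1-HIT; vc=[]
#9 0xf7→b30/s6 MISS; vc=[54]
#10 0x5c→b11/s3 MISS; vc=[54]
#11 0x4d→b9/s1 L1-HIT; vc=[54]
#12 0xe2→b28/s4 MISS; vc=[54,20]
#13 0x76→b14/s6 MISS; vc=[54,20,30]
#14 0x48→b9/s1 L1-HIT; vc=[54,20,30]
#15 0x88→b17/s1 MISS; vc=[54,20,30,9]
#16 0x4b→b9/s1 VC-HIT; vc=[54,20,30,17]
#17 0x49→b9/s1 L1-HIT; vc=[54,20,30,17]
#18 0x8d→b17/s1 VC-HIT; vc=[54,20,30,9]
#19 0x4f→b9/s1 VC-HIT; vc=[54,20,30,17]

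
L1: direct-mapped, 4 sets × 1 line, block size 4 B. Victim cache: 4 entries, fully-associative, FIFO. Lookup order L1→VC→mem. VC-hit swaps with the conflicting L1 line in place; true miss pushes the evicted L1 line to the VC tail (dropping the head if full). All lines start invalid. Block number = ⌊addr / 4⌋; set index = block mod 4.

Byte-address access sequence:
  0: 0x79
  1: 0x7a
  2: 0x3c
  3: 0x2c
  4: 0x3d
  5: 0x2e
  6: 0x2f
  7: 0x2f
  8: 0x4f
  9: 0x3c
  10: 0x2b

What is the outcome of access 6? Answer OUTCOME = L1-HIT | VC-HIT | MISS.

OUTCOME = L1-HIT

#0 0x79→b30/s2 MISS; vc=[]
#1 0x7a→b30/s2 L1-HIT; vc=[]
#2 0x3c→b15/s3 MISS; vc=[]
#3 0x2c→b11/s3 MISS; vc=[15]
#4 0x3d→b15/s3 VC-HIT; vc=[11]
#5 0x2e→b11/s3 VC-HIT; vc=[15]
#6 0x2f→b11/s3 L1-HIT; vc=[15]
#7 0x2f→b11/s3 L1-HIT; vc=[15]
#8 0x4f→b19/s3 MISS; vc=[15,11]
#9 0x3c→b15/s3 VC-HIT; vc=[19,11]
#10 0x2b→b10/s2 MISS; vc=[19,11,30]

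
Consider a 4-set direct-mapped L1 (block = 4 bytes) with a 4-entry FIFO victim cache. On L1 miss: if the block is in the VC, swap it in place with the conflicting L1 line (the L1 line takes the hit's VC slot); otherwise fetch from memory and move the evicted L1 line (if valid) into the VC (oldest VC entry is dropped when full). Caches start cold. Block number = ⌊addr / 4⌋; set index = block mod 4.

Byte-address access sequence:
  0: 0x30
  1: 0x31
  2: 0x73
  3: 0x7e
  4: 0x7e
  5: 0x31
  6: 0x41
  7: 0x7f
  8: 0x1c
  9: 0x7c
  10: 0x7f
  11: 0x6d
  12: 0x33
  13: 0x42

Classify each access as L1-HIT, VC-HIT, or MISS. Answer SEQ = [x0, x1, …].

#0 0x30→b12/s0 MISS; vc=[]
#1 0x31→b12/s0 L1-HIT; vc=[]
#2 0x73→b28/s0 MISS; vc=[12]
#3 0x7e→b31/s3 MISS; vc=[12]
#4 0x7e→b31/s3 L1-HIT; vc=[12]
#5 0x31→b12/s0 VC-HIT; vc=[28]
#6 0x41→b16/s0 MISS; vc=[28,12]
#7 0x7f→b31/s3 L1-HIT; vc=[28,12]
#8 0x1c→b7/s3 MISS; vc=[28,12,31]
#9 0x7c→b31/s3 VC-HIT; vc=[28,12,7]
#10 0x7f→b31/s3 L1-HIT; vc=[28,12,7]
#11 0x6d→b27/s3 MISS; vc=[28,12,7,31]
#12 0x33→b12/s0 VC-HIT; vc=[28,16,7,31]
#13 0x42→b16/s0 VC-HIT; vc=[28,12,7,31]

SEQ = [MISS, L1-HIT, MISS, MISS, L1-HIT, VC-HIT, MISS, L1-HIT, MISS, VC-HIT, L1-HIT, MISS, VC-HIT, VC-HIT]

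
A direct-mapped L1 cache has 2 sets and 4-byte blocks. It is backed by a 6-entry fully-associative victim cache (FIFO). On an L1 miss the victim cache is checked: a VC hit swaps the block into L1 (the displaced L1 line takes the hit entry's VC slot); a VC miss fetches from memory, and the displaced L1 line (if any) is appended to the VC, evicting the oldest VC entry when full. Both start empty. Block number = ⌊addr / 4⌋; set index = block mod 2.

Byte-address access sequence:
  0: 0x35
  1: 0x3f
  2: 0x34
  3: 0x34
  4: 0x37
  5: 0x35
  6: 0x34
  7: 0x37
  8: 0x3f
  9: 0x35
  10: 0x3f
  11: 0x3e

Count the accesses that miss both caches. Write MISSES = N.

  [0] addr=0x35 blk=13 s=1: MISS | VC []
  [1] addr=0x3f blk=15 s=1: MISS | VC [13]
  [2] addr=0x34 blk=13 s=1: VC-HIT | VC [15]
  [3] addr=0x34 blk=13 s=1: L1-HIT | VC [15]
  [4] addr=0x37 blk=13 s=1: L1-HIT | VC [15]
  [5] addr=0x35 blk=13 s=1: L1-HIT | VC [15]
  [6] addr=0x34 blk=13 s=1: L1-HIT | VC [15]
  [7] addr=0x37 blk=13 s=1: L1-HIT | VC [15]
  [8] addr=0x3f blk=15 s=1: VC-HIT | VC [13]
  [9] addr=0x35 blk=13 s=1: VC-HIT | VC [15]
  [10] addr=0x3f blk=15 s=1: VC-HIT | VC [13]
  [11] addr=0x3e blk=15 s=1: L1-HIT | VC [13]

MISSES = 2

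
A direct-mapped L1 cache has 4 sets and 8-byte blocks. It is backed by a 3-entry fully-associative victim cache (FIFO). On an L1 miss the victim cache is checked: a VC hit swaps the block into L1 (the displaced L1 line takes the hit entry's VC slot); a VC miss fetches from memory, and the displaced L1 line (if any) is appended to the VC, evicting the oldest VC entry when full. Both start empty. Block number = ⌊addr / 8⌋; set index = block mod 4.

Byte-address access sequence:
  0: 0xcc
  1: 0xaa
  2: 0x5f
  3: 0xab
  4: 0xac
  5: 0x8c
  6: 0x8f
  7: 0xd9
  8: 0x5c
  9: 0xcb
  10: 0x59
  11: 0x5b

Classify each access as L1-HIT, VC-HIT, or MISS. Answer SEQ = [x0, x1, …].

SEQ = [MISS, MISS, MISS, L1-HIT, L1-HIT, MISS, L1-HIT, MISS, VC-HIT, VC-HIT, L1-HIT, L1-HIT]

0: 0xcc (blk 25, set 1) → MISS  vc=[]
1: 0xaa (blk 21, set 1) → MISS  vc=[25]
2: 0x5f (blk 11, set 3) → MISS  vc=[25]
3: 0xab (blk 21, set 1) → L1-HIT  vc=[25]
4: 0xac (blk 21, set 1) → L1-HIT  vc=[25]
5: 0x8c (blk 17, set 1) → MISS  vc=[25, 21]
6: 0x8f (blk 17, set 1) → L1-HIT  vc=[25, 21]
7: 0xd9 (blk 27, set 3) → MISS  vc=[25, 21, 11]
8: 0x5c (blk 11, set 3) → VC-HIT  vc=[25, 21, 27]
9: 0xcb (blk 25, set 1) → VC-HIT  vc=[17, 21, 27]
10: 0x59 (blk 11, set 3) → L1-HIT  vc=[17, 21, 27]
11: 0x5b (blk 11, set 3) → L1-HIT  vc=[17, 21, 27]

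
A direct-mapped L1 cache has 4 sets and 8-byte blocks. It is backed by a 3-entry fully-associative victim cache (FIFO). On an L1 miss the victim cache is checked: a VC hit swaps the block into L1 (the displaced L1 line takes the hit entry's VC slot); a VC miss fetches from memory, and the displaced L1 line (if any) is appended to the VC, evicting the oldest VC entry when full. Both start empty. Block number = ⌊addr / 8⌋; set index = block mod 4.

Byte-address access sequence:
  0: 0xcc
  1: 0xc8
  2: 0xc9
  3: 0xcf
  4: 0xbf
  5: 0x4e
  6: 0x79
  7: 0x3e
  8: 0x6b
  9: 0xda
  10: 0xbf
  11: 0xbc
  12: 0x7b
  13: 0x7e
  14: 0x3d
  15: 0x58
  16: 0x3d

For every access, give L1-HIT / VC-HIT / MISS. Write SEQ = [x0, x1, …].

0: 0xcc (blk 25, set 1) → MISS  vc=[]
1: 0xc8 (blk 25, set 1) → L1-HIT  vc=[]
2: 0xc9 (blk 25, set 1) → L1-HIT  vc=[]
3: 0xcf (blk 25, set 1) → L1-HIT  vc=[]
4: 0xbf (blk 23, set 3) → MISS  vc=[]
5: 0x4e (blk 9, set 1) → MISS  vc=[25]
6: 0x79 (blk 15, set 3) → MISS  vc=[25, 23]
7: 0x3e (blk 7, set 3) → MISS  vc=[25, 23, 15]
8: 0x6b (blk 13, set 1) → MISS  vc=[23, 15, 9]
9: 0xda (blk 27, set 3) → MISS  vc=[15, 9, 7]
10: 0xbf (blk 23, set 3) → MISS  vc=[9, 7, 27]
11: 0xbc (blk 23, set 3) → L1-HIT  vc=[9, 7, 27]
12: 0x7b (blk 15, set 3) → MISS  vc=[7, 27, 23]
13: 0x7e (blk 15, set 3) → L1-HIT  vc=[7, 27, 23]
14: 0x3d (blk 7, set 3) → VC-HIT  vc=[15, 27, 23]
15: 0x58 (blk 11, set 3) → MISS  vc=[27, 23, 7]
16: 0x3d (blk 7, set 3) → VC-HIT  vc=[27, 23, 11]

SEQ = [MISS, L1-HIT, L1-HIT, L1-HIT, MISS, MISS, MISS, MISS, MISS, MISS, MISS, L1-HIT, MISS, L1-HIT, VC-HIT, MISS, VC-HIT]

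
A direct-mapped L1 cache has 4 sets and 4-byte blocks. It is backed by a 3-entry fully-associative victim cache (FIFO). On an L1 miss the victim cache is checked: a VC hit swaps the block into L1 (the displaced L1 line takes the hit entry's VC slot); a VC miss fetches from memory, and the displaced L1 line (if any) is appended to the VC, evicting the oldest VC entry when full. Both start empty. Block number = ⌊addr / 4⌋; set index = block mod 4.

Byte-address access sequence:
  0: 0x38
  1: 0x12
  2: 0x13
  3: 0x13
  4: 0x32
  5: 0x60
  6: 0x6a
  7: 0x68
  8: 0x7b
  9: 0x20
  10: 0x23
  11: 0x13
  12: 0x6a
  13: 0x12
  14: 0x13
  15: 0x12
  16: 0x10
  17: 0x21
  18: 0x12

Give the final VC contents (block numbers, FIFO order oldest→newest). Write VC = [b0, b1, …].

0: 0x38 (blk 14, set 2) → MISS  vc=[]
1: 0x12 (blk 4, set 0) → MISS  vc=[]
2: 0x13 (blk 4, set 0) → L1-HIT  vc=[]
3: 0x13 (blk 4, set 0) → L1-HIT  vc=[]
4: 0x32 (blk 12, set 0) → MISS  vc=[4]
5: 0x60 (blk 24, set 0) → MISS  vc=[4, 12]
6: 0x6a (blk 26, set 2) → MISS  vc=[4, 12, 14]
7: 0x68 (blk 26, set 2) → L1-HIT  vc=[4, 12, 14]
8: 0x7b (blk 30, set 2) → MISS  vc=[12, 14, 26]
9: 0x20 (blk 8, set 0) → MISS  vc=[14, 26, 24]
10: 0x23 (blk 8, set 0) → L1-HIT  vc=[14, 26, 24]
11: 0x13 (blk 4, set 0) → MISS  vc=[26, 24, 8]
12: 0x6a (blk 26, set 2) → VC-HIT  vc=[30, 24, 8]
13: 0x12 (blk 4, set 0) → L1-HIT  vc=[30, 24, 8]
14: 0x13 (blk 4, set 0) → L1-HIT  vc=[30, 24, 8]
15: 0x12 (blk 4, set 0) → L1-HIT  vc=[30, 24, 8]
16: 0x10 (blk 4, set 0) → L1-HIT  vc=[30, 24, 8]
17: 0x21 (blk 8, set 0) → VC-HIT  vc=[30, 24, 4]
18: 0x12 (blk 4, set 0) → VC-HIT  vc=[30, 24, 8]

VC = [30, 24, 8]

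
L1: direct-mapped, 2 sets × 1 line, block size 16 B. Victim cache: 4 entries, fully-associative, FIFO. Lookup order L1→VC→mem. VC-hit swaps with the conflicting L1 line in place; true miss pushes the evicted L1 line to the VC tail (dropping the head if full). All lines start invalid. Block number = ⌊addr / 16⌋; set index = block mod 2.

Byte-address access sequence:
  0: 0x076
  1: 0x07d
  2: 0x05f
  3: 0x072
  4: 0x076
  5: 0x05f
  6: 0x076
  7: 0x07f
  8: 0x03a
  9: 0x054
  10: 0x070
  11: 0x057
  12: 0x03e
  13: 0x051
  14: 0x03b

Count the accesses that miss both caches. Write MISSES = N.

  [0] addr=0x76 blk=7 s=1: MISS | VC []
  [1] addr=0x7d blk=7 s=1: L1-HIT | VC []
  [2] addr=0x5f blk=5 s=1: MISS | VC [7]
  [3] addr=0x72 blk=7 s=1: VC-HIT | VC [5]
  [4] addr=0x76 blk=7 s=1: L1-HIT | VC [5]
  [5] addr=0x5f blk=5 s=1: VC-HIT | VC [7]
  [6] addr=0x76 blk=7 s=1: VC-HIT | VC [5]
  [7] addr=0x7f blk=7 s=1: L1-HIT | VC [5]
  [8] addr=0x3a blk=3 s=1: MISS | VC [5, 7]
  [9] addr=0x54 blk=5 s=1: VC-HIT | VC [3, 7]
  [10] addr=0x70 blk=7 s=1: VC-HIT | VC [3, 5]
  [11] addr=0x57 blk=5 s=1: VC-HIT | VC [3, 7]
  [12] addr=0x3e blk=3 s=1: VC-HIT | VC [5, 7]
  [13] addr=0x51 blk=5 s=1: VC-HIT | VC [3, 7]
  [14] addr=0x3b blk=3 s=1: VC-HIT | VC [5, 7]

MISSES = 3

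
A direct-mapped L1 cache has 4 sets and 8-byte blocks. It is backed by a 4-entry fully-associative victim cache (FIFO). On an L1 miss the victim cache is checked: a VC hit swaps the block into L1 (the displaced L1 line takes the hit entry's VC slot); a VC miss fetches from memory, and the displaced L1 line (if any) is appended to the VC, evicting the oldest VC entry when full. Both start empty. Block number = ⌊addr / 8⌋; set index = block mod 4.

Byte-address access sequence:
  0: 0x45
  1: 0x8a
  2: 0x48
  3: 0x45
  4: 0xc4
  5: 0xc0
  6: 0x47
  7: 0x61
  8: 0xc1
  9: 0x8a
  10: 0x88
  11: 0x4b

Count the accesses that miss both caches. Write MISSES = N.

MISSES = 5

#0 0x45→b8/s0 MISS; vc=[]
#1 0x8a→b17/s1 MISS; vc=[]
#2 0x48→b9/s1 MISS; vc=[17]
#3 0x45→b8/s0 L1-HIT; vc=[17]
#4 0xc4→b24/s0 MISS; vc=[17,8]
#5 0xc0→b24/s0 L1-HIT; vc=[17,8]
#6 0x47→b8/s0 VC-HIT; vc=[17,24]
#7 0x61→b12/s0 MISS; vc=[17,24,8]
#8 0xc1→b24/s0 VC-HIT; vc=[17,12,8]
#9 0x8a→b17/s1 VC-HIT; vc=[9,12,8]
#10 0x88→b17/s1 L1-HIT; vc=[9,12,8]
#11 0x4b→b9/s1 VC-HIT; vc=[17,12,8]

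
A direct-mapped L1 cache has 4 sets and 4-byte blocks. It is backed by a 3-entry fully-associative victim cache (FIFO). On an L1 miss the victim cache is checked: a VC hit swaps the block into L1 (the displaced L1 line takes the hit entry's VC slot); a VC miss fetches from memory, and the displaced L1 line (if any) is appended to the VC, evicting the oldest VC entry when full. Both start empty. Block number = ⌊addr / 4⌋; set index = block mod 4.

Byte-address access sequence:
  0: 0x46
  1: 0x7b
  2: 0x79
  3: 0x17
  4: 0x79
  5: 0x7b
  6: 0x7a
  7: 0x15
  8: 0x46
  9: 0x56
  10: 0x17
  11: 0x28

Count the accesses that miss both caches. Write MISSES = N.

  [0] addr=0x46 blk=17 s=1: MISS | VC []
  [1] addr=0x7b blk=30 s=2: MISS | VC []
  [2] addr=0x79 blk=30 s=2: L1-HIT | VC []
  [3] addr=0x17 blk=5 s=1: MISS | VC [17]
  [4] addr=0x79 blk=30 s=2: L1-HIT | VC [17]
  [5] addr=0x7b blk=30 s=2: L1-HIT | VC [17]
  [6] addr=0x7a blk=30 s=2: L1-HIT | VC [17]
  [7] addr=0x15 blk=5 s=1: L1-HIT | VC [17]
  [8] addr=0x46 blk=17 s=1: VC-HIT | VC [5]
  [9] addr=0x56 blk=21 s=1: MISS | VC [5, 17]
  [10] addr=0x17 blk=5 s=1: VC-HIT | VC [21, 17]
  [11] addr=0x28 blk=10 s=2: MISS | VC [21, 17, 30]

MISSES = 5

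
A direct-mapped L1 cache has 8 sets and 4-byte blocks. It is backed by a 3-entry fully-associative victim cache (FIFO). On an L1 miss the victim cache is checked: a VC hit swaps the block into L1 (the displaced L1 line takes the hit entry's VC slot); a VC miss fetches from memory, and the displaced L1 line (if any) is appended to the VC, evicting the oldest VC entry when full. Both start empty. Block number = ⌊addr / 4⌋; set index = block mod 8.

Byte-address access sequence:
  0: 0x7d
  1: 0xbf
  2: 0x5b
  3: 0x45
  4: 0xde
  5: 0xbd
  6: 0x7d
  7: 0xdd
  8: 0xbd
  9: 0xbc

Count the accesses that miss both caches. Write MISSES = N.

MISSES = 5

0: 0x7d (blk 31, set 7) → MISS  vc=[]
1: 0xbf (blk 47, set 7) → MISS  vc=[31]
2: 0x5b (blk 22, set 6) → MISS  vc=[31]
3: 0x45 (blk 17, set 1) → MISS  vc=[31]
4: 0xde (blk 55, set 7) → MISS  vc=[31, 47]
5: 0xbd (blk 47, set 7) → VC-HIT  vc=[31, 55]
6: 0x7d (blk 31, set 7) → VC-HIT  vc=[47, 55]
7: 0xdd (blk 55, set 7) → VC-HIT  vc=[47, 31]
8: 0xbd (blk 47, set 7) → VC-HIT  vc=[55, 31]
9: 0xbc (blk 47, set 7) → L1-HIT  vc=[55, 31]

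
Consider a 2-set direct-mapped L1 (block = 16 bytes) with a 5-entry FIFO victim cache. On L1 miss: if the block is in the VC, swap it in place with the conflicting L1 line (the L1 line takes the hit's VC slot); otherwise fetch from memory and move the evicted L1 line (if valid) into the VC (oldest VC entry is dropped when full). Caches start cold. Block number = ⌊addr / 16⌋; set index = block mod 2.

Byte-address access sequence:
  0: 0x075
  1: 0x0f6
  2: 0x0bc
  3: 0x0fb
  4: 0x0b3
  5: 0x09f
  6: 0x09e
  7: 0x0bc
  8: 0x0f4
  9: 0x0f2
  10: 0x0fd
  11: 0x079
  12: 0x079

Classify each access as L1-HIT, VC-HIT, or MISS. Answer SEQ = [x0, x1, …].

SEQ = [MISS, MISS, MISS, VC-HIT, VC-HIT, MISS, L1-HIT, VC-HIT, VC-HIT, L1-HIT, L1-HIT, VC-HIT, L1-HIT]

0: 0x75 (blk 7, set 1) → MISS  vc=[]
1: 0xf6 (blk 15, set 1) → MISS  vc=[7]
2: 0xbc (blk 11, set 1) → MISS  vc=[7, 15]
3: 0xfb (blk 15, set 1) → VC-HIT  vc=[7, 11]
4: 0xb3 (blk 11, set 1) → VC-HIT  vc=[7, 15]
5: 0x9f (blk 9, set 1) → MISS  vc=[7, 15, 11]
6: 0x9e (blk 9, set 1) → L1-HIT  vc=[7, 15, 11]
7: 0xbc (blk 11, set 1) → VC-HIT  vc=[7, 15, 9]
8: 0xf4 (blk 15, set 1) → VC-HIT  vc=[7, 11, 9]
9: 0xf2 (blk 15, set 1) → L1-HIT  vc=[7, 11, 9]
10: 0xfd (blk 15, set 1) → L1-HIT  vc=[7, 11, 9]
11: 0x79 (blk 7, set 1) → VC-HIT  vc=[15, 11, 9]
12: 0x79 (blk 7, set 1) → L1-HIT  vc=[15, 11, 9]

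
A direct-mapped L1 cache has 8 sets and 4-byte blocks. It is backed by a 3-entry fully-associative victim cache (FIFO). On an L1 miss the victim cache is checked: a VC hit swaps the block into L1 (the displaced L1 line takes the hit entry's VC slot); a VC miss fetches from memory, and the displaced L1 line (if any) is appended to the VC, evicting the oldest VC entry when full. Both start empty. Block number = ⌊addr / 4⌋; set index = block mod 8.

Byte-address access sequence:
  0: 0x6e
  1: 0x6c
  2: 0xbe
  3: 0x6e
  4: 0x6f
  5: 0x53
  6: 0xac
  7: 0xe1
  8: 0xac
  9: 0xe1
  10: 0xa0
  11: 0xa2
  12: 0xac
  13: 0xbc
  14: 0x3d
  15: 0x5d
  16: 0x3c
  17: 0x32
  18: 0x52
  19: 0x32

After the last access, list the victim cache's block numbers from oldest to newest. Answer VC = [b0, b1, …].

0: 0x6e (blk 27, set 3) → MISS  vc=[]
1: 0x6c (blk 27, set 3) → L1-HIT  vc=[]
2: 0xbe (blk 47, set 7) → MISS  vc=[]
3: 0x6e (blk 27, set 3) → L1-HIT  vc=[]
4: 0x6f (blk 27, set 3) → L1-HIT  vc=[]
5: 0x53 (blk 20, set 4) → MISS  vc=[]
6: 0xac (blk 43, set 3) → MISS  vc=[27]
7: 0xe1 (blk 56, set 0) → MISS  vc=[27]
8: 0xac (blk 43, set 3) → L1-HIT  vc=[27]
9: 0xe1 (blk 56, set 0) → L1-HIT  vc=[27]
10: 0xa0 (blk 40, set 0) → MISS  vc=[27, 56]
11: 0xa2 (blk 40, set 0) → L1-HIT  vc=[27, 56]
12: 0xac (blk 43, set 3) → L1-HIT  vc=[27, 56]
13: 0xbc (blk 47, set 7) → L1-HIT  vc=[27, 56]
14: 0x3d (blk 15, set 7) → MISS  vc=[27, 56, 47]
15: 0x5d (blk 23, set 7) → MISS  vc=[56, 47, 15]
16: 0x3c (blk 15, set 7) → VC-HIT  vc=[56, 47, 23]
17: 0x32 (blk 12, set 4) → MISS  vc=[47, 23, 20]
18: 0x52 (blk 20, set 4) → VC-HIT  vc=[47, 23, 12]
19: 0x32 (blk 12, set 4) → VC-HIT  vc=[47, 23, 20]

VC = [47, 23, 20]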